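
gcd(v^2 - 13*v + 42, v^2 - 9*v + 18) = v - 6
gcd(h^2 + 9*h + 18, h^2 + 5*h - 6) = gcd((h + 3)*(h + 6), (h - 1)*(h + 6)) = h + 6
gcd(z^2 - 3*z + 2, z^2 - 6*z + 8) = z - 2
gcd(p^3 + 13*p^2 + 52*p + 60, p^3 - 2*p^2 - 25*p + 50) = p + 5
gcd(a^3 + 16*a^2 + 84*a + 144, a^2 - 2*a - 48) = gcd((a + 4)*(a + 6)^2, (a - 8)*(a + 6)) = a + 6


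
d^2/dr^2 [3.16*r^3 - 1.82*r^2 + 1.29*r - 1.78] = 18.96*r - 3.64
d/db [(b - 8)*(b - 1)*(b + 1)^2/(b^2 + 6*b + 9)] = (2*b^4 + 5*b^3 - 63*b^2 - 61*b + 5)/(b^3 + 9*b^2 + 27*b + 27)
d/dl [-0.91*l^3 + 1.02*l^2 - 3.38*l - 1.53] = -2.73*l^2 + 2.04*l - 3.38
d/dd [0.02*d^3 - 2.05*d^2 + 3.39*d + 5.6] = 0.06*d^2 - 4.1*d + 3.39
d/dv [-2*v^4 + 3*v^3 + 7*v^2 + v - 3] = -8*v^3 + 9*v^2 + 14*v + 1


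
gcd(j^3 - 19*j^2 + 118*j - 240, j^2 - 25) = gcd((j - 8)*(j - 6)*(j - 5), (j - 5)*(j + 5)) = j - 5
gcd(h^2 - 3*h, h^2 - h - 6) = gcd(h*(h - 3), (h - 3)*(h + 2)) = h - 3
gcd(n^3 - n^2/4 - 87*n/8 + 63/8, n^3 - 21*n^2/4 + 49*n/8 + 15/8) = n - 3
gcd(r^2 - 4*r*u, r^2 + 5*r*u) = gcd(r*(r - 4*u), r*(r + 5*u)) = r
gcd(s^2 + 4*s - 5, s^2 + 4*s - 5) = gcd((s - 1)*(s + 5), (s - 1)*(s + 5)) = s^2 + 4*s - 5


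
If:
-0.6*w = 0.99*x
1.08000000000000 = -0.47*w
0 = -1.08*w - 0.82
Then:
No Solution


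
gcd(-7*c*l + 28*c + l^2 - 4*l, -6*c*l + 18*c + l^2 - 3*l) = 1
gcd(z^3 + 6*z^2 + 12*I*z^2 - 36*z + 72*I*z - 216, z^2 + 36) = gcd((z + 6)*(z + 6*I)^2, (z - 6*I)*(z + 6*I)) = z + 6*I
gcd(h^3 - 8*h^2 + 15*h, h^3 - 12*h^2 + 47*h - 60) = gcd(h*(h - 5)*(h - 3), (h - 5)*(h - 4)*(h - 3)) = h^2 - 8*h + 15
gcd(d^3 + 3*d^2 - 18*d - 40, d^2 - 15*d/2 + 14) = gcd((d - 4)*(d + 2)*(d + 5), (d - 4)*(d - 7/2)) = d - 4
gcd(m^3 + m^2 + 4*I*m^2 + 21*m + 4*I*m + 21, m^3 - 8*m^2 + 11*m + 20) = m + 1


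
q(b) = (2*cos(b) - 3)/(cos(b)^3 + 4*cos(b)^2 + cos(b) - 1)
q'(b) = (2*cos(b) - 3)*(3*sin(b)*cos(b)^2 + 8*sin(b)*cos(b) + sin(b))/(cos(b)^3 + 4*cos(b)^2 + cos(b) - 1)^2 - 2*sin(b)/(cos(b)^3 + 4*cos(b)^2 + cos(b) - 1)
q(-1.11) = -6.52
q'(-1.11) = 98.59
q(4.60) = 3.03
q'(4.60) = -1.47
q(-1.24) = 10.73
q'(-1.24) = 172.86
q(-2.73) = -7.18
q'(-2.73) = -15.06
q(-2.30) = 23.25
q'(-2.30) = -286.95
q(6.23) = -0.20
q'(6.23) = 0.05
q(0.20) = -0.22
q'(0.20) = -0.19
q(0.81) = -0.84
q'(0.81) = -3.29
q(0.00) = -0.20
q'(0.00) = 0.00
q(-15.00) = -40.94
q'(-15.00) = -795.36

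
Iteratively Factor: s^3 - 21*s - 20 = (s + 4)*(s^2 - 4*s - 5) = (s + 1)*(s + 4)*(s - 5)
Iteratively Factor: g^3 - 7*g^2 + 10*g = (g - 5)*(g^2 - 2*g) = (g - 5)*(g - 2)*(g)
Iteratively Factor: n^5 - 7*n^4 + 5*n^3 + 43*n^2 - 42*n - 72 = (n - 4)*(n^4 - 3*n^3 - 7*n^2 + 15*n + 18) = (n - 4)*(n + 2)*(n^3 - 5*n^2 + 3*n + 9) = (n - 4)*(n + 1)*(n + 2)*(n^2 - 6*n + 9) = (n - 4)*(n - 3)*(n + 1)*(n + 2)*(n - 3)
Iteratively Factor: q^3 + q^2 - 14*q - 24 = (q + 3)*(q^2 - 2*q - 8) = (q + 2)*(q + 3)*(q - 4)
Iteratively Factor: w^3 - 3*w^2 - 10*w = (w - 5)*(w^2 + 2*w) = (w - 5)*(w + 2)*(w)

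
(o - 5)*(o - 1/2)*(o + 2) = o^3 - 7*o^2/2 - 17*o/2 + 5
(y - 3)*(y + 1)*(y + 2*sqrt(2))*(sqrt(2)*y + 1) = sqrt(2)*y^4 - 2*sqrt(2)*y^3 + 5*y^3 - 10*y^2 - sqrt(2)*y^2 - 15*y - 4*sqrt(2)*y - 6*sqrt(2)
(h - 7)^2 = h^2 - 14*h + 49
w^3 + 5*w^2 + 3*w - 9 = (w - 1)*(w + 3)^2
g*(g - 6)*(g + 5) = g^3 - g^2 - 30*g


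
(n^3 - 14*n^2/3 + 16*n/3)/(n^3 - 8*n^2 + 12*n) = (n - 8/3)/(n - 6)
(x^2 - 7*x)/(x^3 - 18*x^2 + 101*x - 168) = x/(x^2 - 11*x + 24)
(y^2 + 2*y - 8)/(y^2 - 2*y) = (y + 4)/y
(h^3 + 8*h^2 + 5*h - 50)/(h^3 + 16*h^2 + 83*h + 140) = (h^2 + 3*h - 10)/(h^2 + 11*h + 28)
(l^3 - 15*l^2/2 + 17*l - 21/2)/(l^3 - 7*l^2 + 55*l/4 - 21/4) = 2*(l - 1)/(2*l - 1)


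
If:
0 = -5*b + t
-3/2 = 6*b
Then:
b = -1/4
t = -5/4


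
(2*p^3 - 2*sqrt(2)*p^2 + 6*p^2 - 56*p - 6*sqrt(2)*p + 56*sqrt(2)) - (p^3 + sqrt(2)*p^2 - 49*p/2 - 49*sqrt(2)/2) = p^3 - 3*sqrt(2)*p^2 + 6*p^2 - 63*p/2 - 6*sqrt(2)*p + 161*sqrt(2)/2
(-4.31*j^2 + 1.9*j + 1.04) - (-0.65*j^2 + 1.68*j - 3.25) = -3.66*j^2 + 0.22*j + 4.29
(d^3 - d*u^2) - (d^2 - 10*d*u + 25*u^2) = d^3 - d^2 - d*u^2 + 10*d*u - 25*u^2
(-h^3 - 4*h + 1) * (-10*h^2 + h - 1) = 10*h^5 - h^4 + 41*h^3 - 14*h^2 + 5*h - 1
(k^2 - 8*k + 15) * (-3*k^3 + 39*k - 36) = -3*k^5 + 24*k^4 - 6*k^3 - 348*k^2 + 873*k - 540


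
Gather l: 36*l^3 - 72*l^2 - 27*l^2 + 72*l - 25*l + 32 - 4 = 36*l^3 - 99*l^2 + 47*l + 28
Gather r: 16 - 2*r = 16 - 2*r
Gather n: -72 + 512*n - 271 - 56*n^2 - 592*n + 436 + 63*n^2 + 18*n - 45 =7*n^2 - 62*n + 48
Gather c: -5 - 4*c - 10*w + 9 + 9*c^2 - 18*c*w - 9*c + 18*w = 9*c^2 + c*(-18*w - 13) + 8*w + 4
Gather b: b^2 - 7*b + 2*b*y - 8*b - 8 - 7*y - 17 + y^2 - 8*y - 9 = b^2 + b*(2*y - 15) + y^2 - 15*y - 34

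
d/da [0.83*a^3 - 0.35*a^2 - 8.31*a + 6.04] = 2.49*a^2 - 0.7*a - 8.31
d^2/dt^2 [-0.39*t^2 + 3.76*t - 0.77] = -0.780000000000000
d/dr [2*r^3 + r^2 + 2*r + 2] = 6*r^2 + 2*r + 2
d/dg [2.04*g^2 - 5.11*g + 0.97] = 4.08*g - 5.11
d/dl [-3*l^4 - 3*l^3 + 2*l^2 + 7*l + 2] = -12*l^3 - 9*l^2 + 4*l + 7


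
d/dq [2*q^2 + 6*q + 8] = 4*q + 6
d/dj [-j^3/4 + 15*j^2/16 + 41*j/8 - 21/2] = -3*j^2/4 + 15*j/8 + 41/8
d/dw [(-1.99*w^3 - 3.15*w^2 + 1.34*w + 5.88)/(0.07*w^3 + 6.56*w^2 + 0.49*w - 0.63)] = (-12.8339*w^4 - 2.1378*w^3 - 7.8076*w^2 - 73.1766*w - 3.7254)/(0.0049*w^6 + 0.9184*w^5 + 43.1022*w^4 + 6.3406*w^3 - 8.0255*w^2 - 0.6174*w + 0.3969)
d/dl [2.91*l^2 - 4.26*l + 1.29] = 5.82*l - 4.26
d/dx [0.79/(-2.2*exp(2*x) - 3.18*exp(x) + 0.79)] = (3.476*exp(x) + 2.5122)*exp(x)/(2.2*exp(2*x) + 3.18*exp(x) - 0.79)^2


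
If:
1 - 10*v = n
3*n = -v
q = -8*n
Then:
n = -1/29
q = 8/29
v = 3/29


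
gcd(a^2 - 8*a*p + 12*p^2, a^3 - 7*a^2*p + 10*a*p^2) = -a + 2*p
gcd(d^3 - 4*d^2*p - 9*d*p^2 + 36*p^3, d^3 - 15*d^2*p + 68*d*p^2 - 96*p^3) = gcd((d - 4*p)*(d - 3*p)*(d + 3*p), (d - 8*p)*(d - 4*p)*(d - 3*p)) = d^2 - 7*d*p + 12*p^2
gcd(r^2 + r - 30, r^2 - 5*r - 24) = 1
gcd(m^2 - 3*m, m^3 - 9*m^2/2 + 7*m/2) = m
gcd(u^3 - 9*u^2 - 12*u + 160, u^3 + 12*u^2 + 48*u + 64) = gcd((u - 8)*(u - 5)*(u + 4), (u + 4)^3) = u + 4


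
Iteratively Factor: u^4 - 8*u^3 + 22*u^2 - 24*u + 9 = (u - 3)*(u^3 - 5*u^2 + 7*u - 3) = (u - 3)^2*(u^2 - 2*u + 1) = (u - 3)^2*(u - 1)*(u - 1)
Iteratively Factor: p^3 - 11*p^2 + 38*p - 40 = (p - 5)*(p^2 - 6*p + 8) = (p - 5)*(p - 4)*(p - 2)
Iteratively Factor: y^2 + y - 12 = (y - 3)*(y + 4)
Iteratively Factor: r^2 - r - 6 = (r + 2)*(r - 3)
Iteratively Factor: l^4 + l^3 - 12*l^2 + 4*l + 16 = (l - 2)*(l^3 + 3*l^2 - 6*l - 8) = (l - 2)^2*(l^2 + 5*l + 4) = (l - 2)^2*(l + 4)*(l + 1)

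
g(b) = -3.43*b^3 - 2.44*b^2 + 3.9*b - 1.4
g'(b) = -10.29*b^2 - 4.88*b + 3.9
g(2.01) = -31.27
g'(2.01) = -47.48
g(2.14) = -37.84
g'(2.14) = -53.67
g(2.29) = -46.46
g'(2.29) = -61.24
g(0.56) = -0.58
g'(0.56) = -2.06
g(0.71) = -1.09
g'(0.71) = -4.75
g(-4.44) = 233.41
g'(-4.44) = -177.29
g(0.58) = -0.63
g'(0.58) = -2.39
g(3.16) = -121.67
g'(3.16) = -114.27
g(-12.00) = 5527.48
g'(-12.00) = -1419.30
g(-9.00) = 2266.33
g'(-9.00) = -785.67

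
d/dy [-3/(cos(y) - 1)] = -3*sin(y)/(cos(y) - 1)^2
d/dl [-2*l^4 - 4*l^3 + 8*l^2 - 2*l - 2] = -8*l^3 - 12*l^2 + 16*l - 2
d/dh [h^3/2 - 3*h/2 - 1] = 3*h^2/2 - 3/2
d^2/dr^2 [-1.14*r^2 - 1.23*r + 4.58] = -2.28000000000000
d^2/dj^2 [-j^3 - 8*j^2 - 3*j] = -6*j - 16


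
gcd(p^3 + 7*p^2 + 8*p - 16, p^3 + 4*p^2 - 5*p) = p - 1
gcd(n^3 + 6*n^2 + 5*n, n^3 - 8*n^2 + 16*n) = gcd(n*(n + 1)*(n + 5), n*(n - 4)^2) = n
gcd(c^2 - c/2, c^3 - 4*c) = c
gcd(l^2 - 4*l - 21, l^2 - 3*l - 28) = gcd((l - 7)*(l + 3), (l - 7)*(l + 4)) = l - 7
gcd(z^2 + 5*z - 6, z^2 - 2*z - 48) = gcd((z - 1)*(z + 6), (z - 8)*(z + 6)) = z + 6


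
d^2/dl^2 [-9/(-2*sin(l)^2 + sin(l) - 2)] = 9*(-16*sin(l)^4 + 6*sin(l)^3 + 39*sin(l)^2 - 14*sin(l) - 6)/(-sin(l) - cos(2*l) + 3)^3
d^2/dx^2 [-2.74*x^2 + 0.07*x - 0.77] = -5.48000000000000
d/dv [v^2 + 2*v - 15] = 2*v + 2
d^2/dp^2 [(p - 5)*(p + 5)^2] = 6*p + 10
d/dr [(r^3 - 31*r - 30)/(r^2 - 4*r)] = (r^4 - 8*r^3 + 31*r^2 + 60*r - 120)/(r^2*(r^2 - 8*r + 16))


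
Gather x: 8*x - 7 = 8*x - 7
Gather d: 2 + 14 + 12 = 28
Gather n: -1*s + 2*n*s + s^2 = 2*n*s + s^2 - s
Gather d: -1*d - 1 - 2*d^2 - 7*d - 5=-2*d^2 - 8*d - 6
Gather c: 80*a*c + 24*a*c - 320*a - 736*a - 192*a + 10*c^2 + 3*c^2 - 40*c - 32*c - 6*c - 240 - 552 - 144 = -1248*a + 13*c^2 + c*(104*a - 78) - 936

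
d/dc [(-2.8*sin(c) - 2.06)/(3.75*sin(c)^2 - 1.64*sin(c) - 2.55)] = (10.5*sin(c)^2 + 15.45*sin(c) + 3.7616)*cos(c)/(14.0625*sin(c)^4 - 12.3*sin(c)^3 - 16.4354*sin(c)^2 + 8.364*sin(c) + 6.5025)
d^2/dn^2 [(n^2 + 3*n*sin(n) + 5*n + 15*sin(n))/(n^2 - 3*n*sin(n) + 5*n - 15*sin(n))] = 6*(-n^2*sin(n) - 2*n*cos(n) + 3*n*cos(2*n)/2 + 9*n/2 + 2*sin(n) - 3*sin(2*n))/(n - 3*sin(n))^3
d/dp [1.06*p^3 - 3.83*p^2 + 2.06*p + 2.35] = 3.18*p^2 - 7.66*p + 2.06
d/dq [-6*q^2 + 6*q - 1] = 6 - 12*q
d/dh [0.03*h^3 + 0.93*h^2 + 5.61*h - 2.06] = 0.09*h^2 + 1.86*h + 5.61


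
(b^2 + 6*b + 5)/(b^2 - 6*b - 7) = (b + 5)/(b - 7)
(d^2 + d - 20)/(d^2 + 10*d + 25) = (d - 4)/(d + 5)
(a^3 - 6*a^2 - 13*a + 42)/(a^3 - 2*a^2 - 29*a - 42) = (a - 2)/(a + 2)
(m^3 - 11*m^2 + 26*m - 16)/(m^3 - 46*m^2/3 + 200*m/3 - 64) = 3*(m^2 - 3*m + 2)/(3*m^2 - 22*m + 24)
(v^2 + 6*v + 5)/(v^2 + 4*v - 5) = (v + 1)/(v - 1)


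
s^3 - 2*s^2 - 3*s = s*(s - 3)*(s + 1)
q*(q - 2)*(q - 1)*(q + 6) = q^4 + 3*q^3 - 16*q^2 + 12*q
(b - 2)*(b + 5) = b^2 + 3*b - 10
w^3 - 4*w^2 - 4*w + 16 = (w - 4)*(w - 2)*(w + 2)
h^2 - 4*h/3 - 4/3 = (h - 2)*(h + 2/3)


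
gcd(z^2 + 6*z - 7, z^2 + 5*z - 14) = z + 7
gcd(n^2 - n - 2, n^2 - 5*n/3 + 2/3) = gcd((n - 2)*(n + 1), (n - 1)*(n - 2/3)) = 1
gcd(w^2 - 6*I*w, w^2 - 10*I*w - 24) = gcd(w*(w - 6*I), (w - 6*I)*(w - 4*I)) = w - 6*I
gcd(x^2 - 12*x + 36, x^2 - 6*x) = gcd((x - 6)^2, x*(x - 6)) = x - 6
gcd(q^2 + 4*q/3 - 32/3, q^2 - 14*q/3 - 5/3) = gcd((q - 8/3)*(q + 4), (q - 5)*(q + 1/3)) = 1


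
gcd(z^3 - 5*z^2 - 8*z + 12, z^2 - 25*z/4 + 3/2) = z - 6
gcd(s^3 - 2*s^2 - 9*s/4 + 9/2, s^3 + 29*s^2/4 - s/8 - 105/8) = s + 3/2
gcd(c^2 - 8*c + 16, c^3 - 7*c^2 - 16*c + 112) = c - 4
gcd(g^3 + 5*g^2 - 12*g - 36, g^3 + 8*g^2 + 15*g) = 1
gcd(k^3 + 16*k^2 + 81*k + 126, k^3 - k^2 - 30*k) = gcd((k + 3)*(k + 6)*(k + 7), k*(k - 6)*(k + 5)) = 1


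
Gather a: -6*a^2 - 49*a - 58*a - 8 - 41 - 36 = -6*a^2 - 107*a - 85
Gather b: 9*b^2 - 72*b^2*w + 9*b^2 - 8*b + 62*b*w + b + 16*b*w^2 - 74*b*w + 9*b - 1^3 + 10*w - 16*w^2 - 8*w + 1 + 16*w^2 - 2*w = b^2*(18 - 72*w) + b*(16*w^2 - 12*w + 2)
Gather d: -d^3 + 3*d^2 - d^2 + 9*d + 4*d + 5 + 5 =-d^3 + 2*d^2 + 13*d + 10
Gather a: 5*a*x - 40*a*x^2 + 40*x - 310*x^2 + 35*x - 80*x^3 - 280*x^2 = a*(-40*x^2 + 5*x) - 80*x^3 - 590*x^2 + 75*x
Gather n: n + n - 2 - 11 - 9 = 2*n - 22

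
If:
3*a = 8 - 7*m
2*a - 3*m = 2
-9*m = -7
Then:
No Solution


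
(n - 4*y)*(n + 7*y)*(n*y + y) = n^3*y + 3*n^2*y^2 + n^2*y - 28*n*y^3 + 3*n*y^2 - 28*y^3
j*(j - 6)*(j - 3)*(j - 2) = j^4 - 11*j^3 + 36*j^2 - 36*j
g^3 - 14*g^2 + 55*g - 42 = (g - 7)*(g - 6)*(g - 1)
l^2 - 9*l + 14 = (l - 7)*(l - 2)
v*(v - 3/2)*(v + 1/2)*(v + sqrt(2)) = v^4 - v^3 + sqrt(2)*v^3 - sqrt(2)*v^2 - 3*v^2/4 - 3*sqrt(2)*v/4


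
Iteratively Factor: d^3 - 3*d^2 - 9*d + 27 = (d - 3)*(d^2 - 9) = (d - 3)^2*(d + 3)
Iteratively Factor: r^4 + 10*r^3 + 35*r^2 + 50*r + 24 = (r + 4)*(r^3 + 6*r^2 + 11*r + 6) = (r + 1)*(r + 4)*(r^2 + 5*r + 6) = (r + 1)*(r + 3)*(r + 4)*(r + 2)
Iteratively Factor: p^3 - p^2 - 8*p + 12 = (p - 2)*(p^2 + p - 6) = (p - 2)*(p + 3)*(p - 2)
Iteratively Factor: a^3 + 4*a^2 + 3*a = (a)*(a^2 + 4*a + 3) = a*(a + 1)*(a + 3)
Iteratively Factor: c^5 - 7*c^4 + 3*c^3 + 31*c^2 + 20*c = (c + 1)*(c^4 - 8*c^3 + 11*c^2 + 20*c) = (c + 1)^2*(c^3 - 9*c^2 + 20*c) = (c - 4)*(c + 1)^2*(c^2 - 5*c) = c*(c - 4)*(c + 1)^2*(c - 5)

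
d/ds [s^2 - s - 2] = 2*s - 1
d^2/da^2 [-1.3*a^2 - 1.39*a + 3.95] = -2.60000000000000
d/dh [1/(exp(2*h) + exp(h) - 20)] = (-2*exp(h) - 1)*exp(h)/(exp(2*h) + exp(h) - 20)^2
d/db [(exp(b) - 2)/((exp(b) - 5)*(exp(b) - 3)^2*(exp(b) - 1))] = (-3*exp(3*b) + 23*exp(2*b) - 53*exp(b) + 41)*exp(b)/(exp(7*b) - 21*exp(6*b) + 181*exp(5*b) - 825*exp(4*b) + 2131*exp(3*b) - 3087*exp(2*b) + 2295*exp(b) - 675)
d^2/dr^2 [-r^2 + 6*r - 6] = -2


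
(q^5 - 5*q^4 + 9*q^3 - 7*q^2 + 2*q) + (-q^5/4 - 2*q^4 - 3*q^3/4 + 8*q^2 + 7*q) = 3*q^5/4 - 7*q^4 + 33*q^3/4 + q^2 + 9*q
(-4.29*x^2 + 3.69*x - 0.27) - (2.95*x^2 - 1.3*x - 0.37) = -7.24*x^2 + 4.99*x + 0.1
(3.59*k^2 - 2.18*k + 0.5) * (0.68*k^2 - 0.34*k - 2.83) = 2.4412*k^4 - 2.703*k^3 - 9.0785*k^2 + 5.9994*k - 1.415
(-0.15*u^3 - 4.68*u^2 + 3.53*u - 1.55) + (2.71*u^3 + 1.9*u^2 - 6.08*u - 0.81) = 2.56*u^3 - 2.78*u^2 - 2.55*u - 2.36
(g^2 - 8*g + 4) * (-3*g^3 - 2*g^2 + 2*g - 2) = -3*g^5 + 22*g^4 + 6*g^3 - 26*g^2 + 24*g - 8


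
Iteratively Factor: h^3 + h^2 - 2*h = (h)*(h^2 + h - 2) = h*(h - 1)*(h + 2)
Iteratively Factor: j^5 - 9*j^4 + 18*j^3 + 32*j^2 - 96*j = (j + 2)*(j^4 - 11*j^3 + 40*j^2 - 48*j) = j*(j + 2)*(j^3 - 11*j^2 + 40*j - 48) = j*(j - 4)*(j + 2)*(j^2 - 7*j + 12) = j*(j - 4)*(j - 3)*(j + 2)*(j - 4)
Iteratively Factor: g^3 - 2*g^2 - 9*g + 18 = (g + 3)*(g^2 - 5*g + 6) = (g - 3)*(g + 3)*(g - 2)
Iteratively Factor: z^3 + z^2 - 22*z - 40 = (z + 2)*(z^2 - z - 20) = (z + 2)*(z + 4)*(z - 5)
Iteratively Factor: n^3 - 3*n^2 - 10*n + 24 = (n + 3)*(n^2 - 6*n + 8) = (n - 4)*(n + 3)*(n - 2)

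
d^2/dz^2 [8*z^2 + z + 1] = 16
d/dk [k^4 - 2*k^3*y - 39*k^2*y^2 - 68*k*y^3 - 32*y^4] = 4*k^3 - 6*k^2*y - 78*k*y^2 - 68*y^3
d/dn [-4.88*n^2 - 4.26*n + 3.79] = -9.76*n - 4.26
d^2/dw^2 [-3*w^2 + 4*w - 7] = -6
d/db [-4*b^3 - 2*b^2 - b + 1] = -12*b^2 - 4*b - 1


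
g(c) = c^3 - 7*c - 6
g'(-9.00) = 236.00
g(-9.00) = -672.00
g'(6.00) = 101.00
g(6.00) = 168.00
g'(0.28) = -6.76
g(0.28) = -7.94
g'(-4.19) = 45.67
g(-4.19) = -50.23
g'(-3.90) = 38.63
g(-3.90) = -38.02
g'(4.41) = 51.34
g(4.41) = 48.90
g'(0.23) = -6.84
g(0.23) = -7.60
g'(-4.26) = 47.44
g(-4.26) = -53.49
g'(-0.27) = -6.78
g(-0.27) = -4.13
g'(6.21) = 108.69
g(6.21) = 190.01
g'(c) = 3*c^2 - 7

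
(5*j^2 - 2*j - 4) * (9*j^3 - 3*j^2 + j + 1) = 45*j^5 - 33*j^4 - 25*j^3 + 15*j^2 - 6*j - 4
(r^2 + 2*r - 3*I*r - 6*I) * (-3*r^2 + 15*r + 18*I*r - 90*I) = -3*r^4 + 9*r^3 + 27*I*r^3 + 84*r^2 - 81*I*r^2 - 162*r - 270*I*r - 540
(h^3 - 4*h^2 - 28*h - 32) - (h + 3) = h^3 - 4*h^2 - 29*h - 35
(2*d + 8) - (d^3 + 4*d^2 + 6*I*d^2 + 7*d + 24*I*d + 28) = -d^3 - 4*d^2 - 6*I*d^2 - 5*d - 24*I*d - 20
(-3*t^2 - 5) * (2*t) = -6*t^3 - 10*t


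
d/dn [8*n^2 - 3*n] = 16*n - 3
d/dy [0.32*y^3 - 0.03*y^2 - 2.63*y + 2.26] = 0.96*y^2 - 0.06*y - 2.63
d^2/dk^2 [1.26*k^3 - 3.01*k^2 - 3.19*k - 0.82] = 7.56*k - 6.02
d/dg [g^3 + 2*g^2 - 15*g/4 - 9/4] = 3*g^2 + 4*g - 15/4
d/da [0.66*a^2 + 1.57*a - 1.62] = 1.32*a + 1.57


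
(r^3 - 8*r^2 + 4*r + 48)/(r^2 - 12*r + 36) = (r^2 - 2*r - 8)/(r - 6)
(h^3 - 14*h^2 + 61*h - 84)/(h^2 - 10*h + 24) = (h^2 - 10*h + 21)/(h - 6)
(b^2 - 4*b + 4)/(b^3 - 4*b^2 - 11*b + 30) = (b - 2)/(b^2 - 2*b - 15)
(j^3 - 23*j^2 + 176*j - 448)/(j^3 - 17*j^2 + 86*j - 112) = (j - 8)/(j - 2)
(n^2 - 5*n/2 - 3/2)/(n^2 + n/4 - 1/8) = 4*(n - 3)/(4*n - 1)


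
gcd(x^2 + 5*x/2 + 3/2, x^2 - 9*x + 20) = 1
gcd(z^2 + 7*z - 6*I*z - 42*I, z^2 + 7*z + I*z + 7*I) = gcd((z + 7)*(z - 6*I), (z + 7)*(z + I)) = z + 7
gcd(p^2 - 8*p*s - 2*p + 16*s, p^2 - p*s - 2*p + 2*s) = p - 2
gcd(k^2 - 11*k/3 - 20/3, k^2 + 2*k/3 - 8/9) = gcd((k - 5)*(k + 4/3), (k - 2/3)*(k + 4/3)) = k + 4/3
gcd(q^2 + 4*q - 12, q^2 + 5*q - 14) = q - 2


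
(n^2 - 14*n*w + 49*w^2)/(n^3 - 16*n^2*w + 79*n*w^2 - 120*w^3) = (n^2 - 14*n*w + 49*w^2)/(n^3 - 16*n^2*w + 79*n*w^2 - 120*w^3)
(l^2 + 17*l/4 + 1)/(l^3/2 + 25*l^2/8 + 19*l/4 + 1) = 2/(l + 2)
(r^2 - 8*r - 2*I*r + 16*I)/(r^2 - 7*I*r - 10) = (r - 8)/(r - 5*I)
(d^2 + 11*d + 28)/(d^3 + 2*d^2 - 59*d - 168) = (d + 4)/(d^2 - 5*d - 24)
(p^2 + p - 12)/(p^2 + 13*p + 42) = (p^2 + p - 12)/(p^2 + 13*p + 42)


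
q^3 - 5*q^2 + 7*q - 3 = (q - 3)*(q - 1)^2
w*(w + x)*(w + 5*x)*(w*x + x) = w^4*x + 6*w^3*x^2 + w^3*x + 5*w^2*x^3 + 6*w^2*x^2 + 5*w*x^3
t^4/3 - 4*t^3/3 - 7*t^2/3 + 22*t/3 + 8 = (t/3 + 1/3)*(t - 4)*(t - 3)*(t + 2)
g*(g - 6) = g^2 - 6*g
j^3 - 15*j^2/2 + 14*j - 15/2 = (j - 5)*(j - 3/2)*(j - 1)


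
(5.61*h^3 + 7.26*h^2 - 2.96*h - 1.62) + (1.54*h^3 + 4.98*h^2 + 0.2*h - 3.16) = 7.15*h^3 + 12.24*h^2 - 2.76*h - 4.78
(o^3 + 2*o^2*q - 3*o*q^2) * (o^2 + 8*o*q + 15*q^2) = o^5 + 10*o^4*q + 28*o^3*q^2 + 6*o^2*q^3 - 45*o*q^4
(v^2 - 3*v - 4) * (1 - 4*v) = -4*v^3 + 13*v^2 + 13*v - 4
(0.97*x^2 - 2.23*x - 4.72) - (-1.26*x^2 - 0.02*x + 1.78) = 2.23*x^2 - 2.21*x - 6.5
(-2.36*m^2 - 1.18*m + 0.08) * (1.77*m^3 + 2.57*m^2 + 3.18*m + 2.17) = -4.1772*m^5 - 8.1538*m^4 - 10.3958*m^3 - 8.668*m^2 - 2.3062*m + 0.1736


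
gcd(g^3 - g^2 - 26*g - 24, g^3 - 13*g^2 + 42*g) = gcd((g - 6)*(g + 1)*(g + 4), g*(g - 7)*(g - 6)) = g - 6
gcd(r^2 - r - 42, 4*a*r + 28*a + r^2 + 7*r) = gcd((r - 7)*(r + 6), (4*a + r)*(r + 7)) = 1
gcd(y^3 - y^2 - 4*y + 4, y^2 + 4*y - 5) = y - 1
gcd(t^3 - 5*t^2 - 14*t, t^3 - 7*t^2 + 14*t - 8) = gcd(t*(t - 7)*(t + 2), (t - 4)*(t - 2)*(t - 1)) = 1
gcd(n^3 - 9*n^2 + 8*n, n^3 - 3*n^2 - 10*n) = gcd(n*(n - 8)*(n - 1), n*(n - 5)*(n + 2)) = n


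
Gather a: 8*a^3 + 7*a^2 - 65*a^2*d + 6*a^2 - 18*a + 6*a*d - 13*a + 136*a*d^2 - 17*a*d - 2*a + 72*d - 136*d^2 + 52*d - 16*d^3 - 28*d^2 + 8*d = 8*a^3 + a^2*(13 - 65*d) + a*(136*d^2 - 11*d - 33) - 16*d^3 - 164*d^2 + 132*d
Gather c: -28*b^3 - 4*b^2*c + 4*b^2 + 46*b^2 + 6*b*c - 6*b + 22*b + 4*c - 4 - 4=-28*b^3 + 50*b^2 + 16*b + c*(-4*b^2 + 6*b + 4) - 8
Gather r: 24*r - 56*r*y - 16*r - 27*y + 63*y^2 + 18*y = r*(8 - 56*y) + 63*y^2 - 9*y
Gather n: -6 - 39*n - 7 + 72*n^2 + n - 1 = 72*n^2 - 38*n - 14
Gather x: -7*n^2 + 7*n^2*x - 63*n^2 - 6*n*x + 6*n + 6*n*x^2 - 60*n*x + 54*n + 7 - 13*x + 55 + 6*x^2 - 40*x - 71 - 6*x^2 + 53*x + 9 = -70*n^2 + 6*n*x^2 + 60*n + x*(7*n^2 - 66*n)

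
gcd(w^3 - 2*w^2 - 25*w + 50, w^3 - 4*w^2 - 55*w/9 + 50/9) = w - 5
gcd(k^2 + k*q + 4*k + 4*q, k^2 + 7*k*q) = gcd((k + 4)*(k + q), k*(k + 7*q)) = 1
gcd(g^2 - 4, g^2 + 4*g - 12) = g - 2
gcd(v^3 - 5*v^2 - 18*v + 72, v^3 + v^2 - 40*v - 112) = v + 4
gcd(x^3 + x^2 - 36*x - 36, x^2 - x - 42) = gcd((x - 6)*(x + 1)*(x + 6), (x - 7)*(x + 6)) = x + 6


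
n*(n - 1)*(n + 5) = n^3 + 4*n^2 - 5*n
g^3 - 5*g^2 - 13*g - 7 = (g - 7)*(g + 1)^2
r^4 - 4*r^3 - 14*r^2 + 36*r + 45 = (r - 5)*(r - 3)*(r + 1)*(r + 3)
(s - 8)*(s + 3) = s^2 - 5*s - 24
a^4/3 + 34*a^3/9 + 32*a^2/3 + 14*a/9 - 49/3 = (a/3 + 1)*(a - 1)*(a + 7/3)*(a + 7)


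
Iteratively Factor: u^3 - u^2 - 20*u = (u + 4)*(u^2 - 5*u) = u*(u + 4)*(u - 5)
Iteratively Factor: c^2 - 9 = (c - 3)*(c + 3)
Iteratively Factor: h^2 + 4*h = (h + 4)*(h)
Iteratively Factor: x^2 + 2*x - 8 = (x + 4)*(x - 2)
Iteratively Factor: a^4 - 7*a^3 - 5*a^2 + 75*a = (a - 5)*(a^3 - 2*a^2 - 15*a) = (a - 5)^2*(a^2 + 3*a) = (a - 5)^2*(a + 3)*(a)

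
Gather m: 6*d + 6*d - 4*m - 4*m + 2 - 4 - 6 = 12*d - 8*m - 8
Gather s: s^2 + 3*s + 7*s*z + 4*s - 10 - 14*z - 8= s^2 + s*(7*z + 7) - 14*z - 18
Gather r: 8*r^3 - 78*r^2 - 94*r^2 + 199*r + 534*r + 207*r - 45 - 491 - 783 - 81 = 8*r^3 - 172*r^2 + 940*r - 1400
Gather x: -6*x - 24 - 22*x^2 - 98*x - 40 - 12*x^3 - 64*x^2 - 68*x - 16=-12*x^3 - 86*x^2 - 172*x - 80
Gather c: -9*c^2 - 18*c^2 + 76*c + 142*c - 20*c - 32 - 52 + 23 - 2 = -27*c^2 + 198*c - 63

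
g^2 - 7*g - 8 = (g - 8)*(g + 1)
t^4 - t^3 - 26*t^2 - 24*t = t*(t - 6)*(t + 1)*(t + 4)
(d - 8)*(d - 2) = d^2 - 10*d + 16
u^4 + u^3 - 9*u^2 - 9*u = u*(u - 3)*(u + 1)*(u + 3)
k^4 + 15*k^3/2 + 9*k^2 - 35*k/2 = k*(k - 1)*(k + 7/2)*(k + 5)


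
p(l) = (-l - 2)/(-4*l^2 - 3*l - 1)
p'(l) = (-l - 2)*(8*l + 3)/(-4*l^2 - 3*l - 1)^2 - 1/(-4*l^2 - 3*l - 1)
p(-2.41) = -0.02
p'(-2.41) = 0.04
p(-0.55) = 2.59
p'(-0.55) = 8.26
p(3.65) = 0.09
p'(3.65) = -0.03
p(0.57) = 0.64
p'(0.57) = -0.96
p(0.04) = 1.81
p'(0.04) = -4.45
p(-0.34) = 3.75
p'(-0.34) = -0.11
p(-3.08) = -0.04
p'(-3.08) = 0.01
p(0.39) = 0.86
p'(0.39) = -1.53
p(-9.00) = -0.02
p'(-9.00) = 0.00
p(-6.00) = -0.03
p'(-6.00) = 0.00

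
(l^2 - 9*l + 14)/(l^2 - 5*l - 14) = (l - 2)/(l + 2)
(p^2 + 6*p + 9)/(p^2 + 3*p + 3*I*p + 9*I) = (p + 3)/(p + 3*I)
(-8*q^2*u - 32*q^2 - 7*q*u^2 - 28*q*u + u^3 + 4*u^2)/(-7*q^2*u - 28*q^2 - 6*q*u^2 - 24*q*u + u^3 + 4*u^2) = (8*q - u)/(7*q - u)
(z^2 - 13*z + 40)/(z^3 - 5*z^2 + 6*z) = (z^2 - 13*z + 40)/(z*(z^2 - 5*z + 6))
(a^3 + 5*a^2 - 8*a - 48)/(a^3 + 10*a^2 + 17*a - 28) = (a^2 + a - 12)/(a^2 + 6*a - 7)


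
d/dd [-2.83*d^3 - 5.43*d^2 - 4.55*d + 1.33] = -8.49*d^2 - 10.86*d - 4.55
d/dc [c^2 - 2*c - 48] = 2*c - 2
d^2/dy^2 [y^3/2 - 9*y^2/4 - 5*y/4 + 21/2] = 3*y - 9/2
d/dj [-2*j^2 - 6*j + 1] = -4*j - 6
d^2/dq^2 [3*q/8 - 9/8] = 0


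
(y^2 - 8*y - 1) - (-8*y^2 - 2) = 9*y^2 - 8*y + 1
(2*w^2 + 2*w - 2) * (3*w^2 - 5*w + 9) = 6*w^4 - 4*w^3 + 2*w^2 + 28*w - 18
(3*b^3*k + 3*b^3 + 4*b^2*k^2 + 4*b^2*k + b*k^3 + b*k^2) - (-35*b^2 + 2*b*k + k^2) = 3*b^3*k + 3*b^3 + 4*b^2*k^2 + 4*b^2*k + 35*b^2 + b*k^3 + b*k^2 - 2*b*k - k^2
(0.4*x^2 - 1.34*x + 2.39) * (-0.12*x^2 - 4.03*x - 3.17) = -0.048*x^4 - 1.4512*x^3 + 3.8454*x^2 - 5.3839*x - 7.5763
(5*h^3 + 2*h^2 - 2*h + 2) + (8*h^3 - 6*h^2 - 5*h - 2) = 13*h^3 - 4*h^2 - 7*h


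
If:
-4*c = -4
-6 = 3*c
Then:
No Solution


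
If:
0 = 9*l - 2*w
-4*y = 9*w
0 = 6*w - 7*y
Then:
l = 0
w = 0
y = 0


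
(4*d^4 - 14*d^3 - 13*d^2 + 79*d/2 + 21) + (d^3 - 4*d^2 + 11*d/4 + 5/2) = 4*d^4 - 13*d^3 - 17*d^2 + 169*d/4 + 47/2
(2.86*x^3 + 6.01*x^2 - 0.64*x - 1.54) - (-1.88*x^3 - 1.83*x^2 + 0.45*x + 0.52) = 4.74*x^3 + 7.84*x^2 - 1.09*x - 2.06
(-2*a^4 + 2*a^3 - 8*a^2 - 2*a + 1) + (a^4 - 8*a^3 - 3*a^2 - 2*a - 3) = -a^4 - 6*a^3 - 11*a^2 - 4*a - 2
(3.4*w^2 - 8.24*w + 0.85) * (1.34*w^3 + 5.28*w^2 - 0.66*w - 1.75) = 4.556*w^5 + 6.9104*w^4 - 44.6122*w^3 + 3.9764*w^2 + 13.859*w - 1.4875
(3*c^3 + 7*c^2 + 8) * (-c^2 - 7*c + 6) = -3*c^5 - 28*c^4 - 31*c^3 + 34*c^2 - 56*c + 48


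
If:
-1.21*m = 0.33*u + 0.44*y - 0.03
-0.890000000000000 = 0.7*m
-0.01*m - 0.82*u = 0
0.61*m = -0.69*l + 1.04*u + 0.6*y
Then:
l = 4.24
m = -1.27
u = 0.02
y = 3.55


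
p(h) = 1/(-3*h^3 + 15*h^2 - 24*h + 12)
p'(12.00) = 0.00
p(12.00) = 0.00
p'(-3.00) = 0.00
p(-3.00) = 0.00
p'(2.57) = 2.71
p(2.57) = -0.65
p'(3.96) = 0.04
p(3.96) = -0.03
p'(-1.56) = 0.01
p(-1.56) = 0.01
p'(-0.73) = 0.03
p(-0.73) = 0.03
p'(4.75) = 0.01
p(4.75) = -0.01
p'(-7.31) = 0.00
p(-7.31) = 0.00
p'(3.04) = 0.36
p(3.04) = -0.15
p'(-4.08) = 0.00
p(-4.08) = 0.00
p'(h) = (9*h^2 - 30*h + 24)/(-3*h^3 + 15*h^2 - 24*h + 12)^2 = (3*h^2 - 10*h + 8)/(3*(h^3 - 5*h^2 + 8*h - 4)^2)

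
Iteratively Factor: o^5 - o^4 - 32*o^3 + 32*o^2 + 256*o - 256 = (o + 4)*(o^4 - 5*o^3 - 12*o^2 + 80*o - 64) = (o - 4)*(o + 4)*(o^3 - o^2 - 16*o + 16) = (o - 4)^2*(o + 4)*(o^2 + 3*o - 4) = (o - 4)^2*(o - 1)*(o + 4)*(o + 4)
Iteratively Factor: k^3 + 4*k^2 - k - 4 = (k + 4)*(k^2 - 1) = (k - 1)*(k + 4)*(k + 1)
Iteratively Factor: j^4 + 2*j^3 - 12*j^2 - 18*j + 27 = (j + 3)*(j^3 - j^2 - 9*j + 9) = (j + 3)^2*(j^2 - 4*j + 3) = (j - 1)*(j + 3)^2*(j - 3)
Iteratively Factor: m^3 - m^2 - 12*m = (m - 4)*(m^2 + 3*m) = m*(m - 4)*(m + 3)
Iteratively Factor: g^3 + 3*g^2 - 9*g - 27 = (g - 3)*(g^2 + 6*g + 9) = (g - 3)*(g + 3)*(g + 3)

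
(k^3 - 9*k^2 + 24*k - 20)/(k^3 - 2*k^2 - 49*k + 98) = (k^2 - 7*k + 10)/(k^2 - 49)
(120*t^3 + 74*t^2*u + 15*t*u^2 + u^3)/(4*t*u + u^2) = 30*t^2/u + 11*t + u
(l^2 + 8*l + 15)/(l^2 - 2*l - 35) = (l + 3)/(l - 7)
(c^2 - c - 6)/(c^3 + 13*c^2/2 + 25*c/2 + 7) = 2*(c - 3)/(2*c^2 + 9*c + 7)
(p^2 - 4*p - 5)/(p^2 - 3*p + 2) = (p^2 - 4*p - 5)/(p^2 - 3*p + 2)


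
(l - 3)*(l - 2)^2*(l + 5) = l^4 - 2*l^3 - 19*l^2 + 68*l - 60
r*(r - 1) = r^2 - r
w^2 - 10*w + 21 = (w - 7)*(w - 3)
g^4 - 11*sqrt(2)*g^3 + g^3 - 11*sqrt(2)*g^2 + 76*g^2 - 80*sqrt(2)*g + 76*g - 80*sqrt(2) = (g + 1)*(g - 5*sqrt(2))*(g - 4*sqrt(2))*(g - 2*sqrt(2))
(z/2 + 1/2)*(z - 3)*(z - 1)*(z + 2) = z^4/2 - z^3/2 - 7*z^2/2 + z/2 + 3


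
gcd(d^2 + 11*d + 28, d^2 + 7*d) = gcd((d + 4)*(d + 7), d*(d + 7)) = d + 7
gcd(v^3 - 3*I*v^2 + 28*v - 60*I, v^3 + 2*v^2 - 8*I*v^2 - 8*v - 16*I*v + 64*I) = 1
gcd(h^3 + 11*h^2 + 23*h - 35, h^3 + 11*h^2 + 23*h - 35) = h^3 + 11*h^2 + 23*h - 35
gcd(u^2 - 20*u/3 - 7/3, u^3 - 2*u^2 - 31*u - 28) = u - 7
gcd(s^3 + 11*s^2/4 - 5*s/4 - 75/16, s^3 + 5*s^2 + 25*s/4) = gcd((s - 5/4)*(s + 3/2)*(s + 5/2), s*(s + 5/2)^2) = s + 5/2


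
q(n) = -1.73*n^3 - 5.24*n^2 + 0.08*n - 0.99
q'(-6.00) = -123.88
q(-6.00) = 183.57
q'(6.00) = -249.64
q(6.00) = -562.83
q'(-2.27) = -2.87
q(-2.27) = -7.94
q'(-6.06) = -127.01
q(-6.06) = 191.10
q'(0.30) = -3.53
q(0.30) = -1.48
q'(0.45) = -5.69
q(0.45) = -2.17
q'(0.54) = -7.09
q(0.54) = -2.75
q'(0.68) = -9.45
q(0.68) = -3.90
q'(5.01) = -182.69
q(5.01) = -349.66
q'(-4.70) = -65.31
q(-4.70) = 62.50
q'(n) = -5.19*n^2 - 10.48*n + 0.08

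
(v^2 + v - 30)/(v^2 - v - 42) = (v - 5)/(v - 7)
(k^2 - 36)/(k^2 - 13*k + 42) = (k + 6)/(k - 7)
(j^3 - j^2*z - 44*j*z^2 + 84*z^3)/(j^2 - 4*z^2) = (j^2 + j*z - 42*z^2)/(j + 2*z)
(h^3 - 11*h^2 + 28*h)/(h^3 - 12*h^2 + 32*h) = (h - 7)/(h - 8)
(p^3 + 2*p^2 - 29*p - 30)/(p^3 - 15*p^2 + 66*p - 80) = (p^2 + 7*p + 6)/(p^2 - 10*p + 16)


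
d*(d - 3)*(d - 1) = d^3 - 4*d^2 + 3*d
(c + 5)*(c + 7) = c^2 + 12*c + 35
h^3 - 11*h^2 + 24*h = h*(h - 8)*(h - 3)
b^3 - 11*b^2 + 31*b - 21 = (b - 7)*(b - 3)*(b - 1)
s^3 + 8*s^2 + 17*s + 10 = (s + 1)*(s + 2)*(s + 5)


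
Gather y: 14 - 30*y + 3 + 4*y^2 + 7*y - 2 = 4*y^2 - 23*y + 15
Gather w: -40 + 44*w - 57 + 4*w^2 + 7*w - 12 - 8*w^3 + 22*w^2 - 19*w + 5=-8*w^3 + 26*w^2 + 32*w - 104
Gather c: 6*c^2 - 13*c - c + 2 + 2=6*c^2 - 14*c + 4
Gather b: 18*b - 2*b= 16*b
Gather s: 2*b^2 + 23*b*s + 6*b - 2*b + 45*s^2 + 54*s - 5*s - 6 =2*b^2 + 4*b + 45*s^2 + s*(23*b + 49) - 6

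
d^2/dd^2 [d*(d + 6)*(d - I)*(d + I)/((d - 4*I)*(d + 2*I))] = (2*d^6 - 12*I*d^5 + 24*d^4 + d^3*(-132 - 252*I) + d^2*(720 - 576*I) + 2016*d + 128 + 192*I)/(d^6 - 6*I*d^5 + 12*d^4 - 88*I*d^3 + 96*d^2 - 384*I*d + 512)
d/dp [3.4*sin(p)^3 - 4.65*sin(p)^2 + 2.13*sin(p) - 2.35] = (10.2*sin(p)^2 - 9.3*sin(p) + 2.13)*cos(p)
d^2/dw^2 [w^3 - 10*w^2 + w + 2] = 6*w - 20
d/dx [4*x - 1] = 4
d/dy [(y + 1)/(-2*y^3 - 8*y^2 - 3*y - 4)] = (-2*y^3 - 8*y^2 - 3*y + (y + 1)*(6*y^2 + 16*y + 3) - 4)/(2*y^3 + 8*y^2 + 3*y + 4)^2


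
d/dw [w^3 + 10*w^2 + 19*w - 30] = 3*w^2 + 20*w + 19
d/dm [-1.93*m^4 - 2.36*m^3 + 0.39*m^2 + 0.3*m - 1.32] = -7.72*m^3 - 7.08*m^2 + 0.78*m + 0.3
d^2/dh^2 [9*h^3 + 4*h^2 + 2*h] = 54*h + 8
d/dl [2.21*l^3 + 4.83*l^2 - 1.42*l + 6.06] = 6.63*l^2 + 9.66*l - 1.42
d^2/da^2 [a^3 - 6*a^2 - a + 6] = 6*a - 12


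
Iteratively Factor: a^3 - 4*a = (a)*(a^2 - 4) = a*(a + 2)*(a - 2)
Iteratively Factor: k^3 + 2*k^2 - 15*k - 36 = (k + 3)*(k^2 - k - 12) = (k + 3)^2*(k - 4)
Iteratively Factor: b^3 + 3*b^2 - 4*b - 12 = (b - 2)*(b^2 + 5*b + 6) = (b - 2)*(b + 2)*(b + 3)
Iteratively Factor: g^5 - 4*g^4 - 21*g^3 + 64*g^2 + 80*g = (g + 1)*(g^4 - 5*g^3 - 16*g^2 + 80*g) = (g - 4)*(g + 1)*(g^3 - g^2 - 20*g) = (g - 4)*(g + 1)*(g + 4)*(g^2 - 5*g) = g*(g - 4)*(g + 1)*(g + 4)*(g - 5)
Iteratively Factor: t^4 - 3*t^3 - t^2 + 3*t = (t)*(t^3 - 3*t^2 - t + 3) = t*(t - 3)*(t^2 - 1) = t*(t - 3)*(t - 1)*(t + 1)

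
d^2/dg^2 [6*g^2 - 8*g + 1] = 12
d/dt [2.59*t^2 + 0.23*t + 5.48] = 5.18*t + 0.23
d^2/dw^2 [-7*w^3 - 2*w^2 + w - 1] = -42*w - 4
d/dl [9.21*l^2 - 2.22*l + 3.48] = 18.42*l - 2.22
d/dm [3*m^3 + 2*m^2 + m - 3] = 9*m^2 + 4*m + 1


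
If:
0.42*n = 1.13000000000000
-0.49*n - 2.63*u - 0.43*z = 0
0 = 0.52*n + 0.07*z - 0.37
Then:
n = 2.69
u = 1.90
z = -14.70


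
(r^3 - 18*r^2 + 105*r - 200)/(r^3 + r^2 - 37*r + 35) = (r^2 - 13*r + 40)/(r^2 + 6*r - 7)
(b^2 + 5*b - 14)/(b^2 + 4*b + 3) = (b^2 + 5*b - 14)/(b^2 + 4*b + 3)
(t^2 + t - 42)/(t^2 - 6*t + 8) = (t^2 + t - 42)/(t^2 - 6*t + 8)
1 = 1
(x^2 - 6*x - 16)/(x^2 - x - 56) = (x + 2)/(x + 7)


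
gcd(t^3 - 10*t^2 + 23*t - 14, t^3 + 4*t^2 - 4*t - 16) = t - 2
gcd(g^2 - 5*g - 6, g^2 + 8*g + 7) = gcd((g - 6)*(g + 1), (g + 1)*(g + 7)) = g + 1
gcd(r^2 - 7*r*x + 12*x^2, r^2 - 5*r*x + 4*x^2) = -r + 4*x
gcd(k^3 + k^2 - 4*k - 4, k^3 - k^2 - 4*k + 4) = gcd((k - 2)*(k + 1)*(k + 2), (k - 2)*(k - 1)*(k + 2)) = k^2 - 4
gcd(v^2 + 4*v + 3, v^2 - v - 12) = v + 3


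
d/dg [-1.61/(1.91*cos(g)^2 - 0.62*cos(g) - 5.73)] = (0.9982 - 6.1502*cos(g))*sin(g)/(-1.91*cos(g)^2 + 0.62*cos(g) + 5.73)^2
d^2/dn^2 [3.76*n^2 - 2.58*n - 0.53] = 7.52000000000000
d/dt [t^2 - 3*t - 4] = 2*t - 3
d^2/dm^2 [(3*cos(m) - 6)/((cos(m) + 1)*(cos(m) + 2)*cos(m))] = 3*(98*(1 - cos(m)^2)^2/cos(m)^3 - 6*sin(m)^6/cos(m)^3 - 4*cos(m)^4 + 3*cos(m)^3 + 71*cos(m)^2 - 72*tan(m)^2 - 118 + 54/cos(m) - 108/cos(m)^3)/((cos(m) + 1)^3*(cos(m) + 2)^3)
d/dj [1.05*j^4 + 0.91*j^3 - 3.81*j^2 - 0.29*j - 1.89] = 4.2*j^3 + 2.73*j^2 - 7.62*j - 0.29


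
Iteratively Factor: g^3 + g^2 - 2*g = (g - 1)*(g^2 + 2*g) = g*(g - 1)*(g + 2)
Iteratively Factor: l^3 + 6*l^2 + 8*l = (l)*(l^2 + 6*l + 8) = l*(l + 2)*(l + 4)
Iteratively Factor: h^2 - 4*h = (h)*(h - 4)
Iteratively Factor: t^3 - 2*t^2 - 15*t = (t + 3)*(t^2 - 5*t) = t*(t + 3)*(t - 5)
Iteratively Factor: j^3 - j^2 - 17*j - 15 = (j + 1)*(j^2 - 2*j - 15) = (j - 5)*(j + 1)*(j + 3)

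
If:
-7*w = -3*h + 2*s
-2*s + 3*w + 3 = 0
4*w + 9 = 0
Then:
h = -13/2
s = -15/8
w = -9/4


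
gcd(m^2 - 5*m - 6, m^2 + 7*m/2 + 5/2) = m + 1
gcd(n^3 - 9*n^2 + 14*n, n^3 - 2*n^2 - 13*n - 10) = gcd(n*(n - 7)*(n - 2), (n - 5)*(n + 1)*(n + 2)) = 1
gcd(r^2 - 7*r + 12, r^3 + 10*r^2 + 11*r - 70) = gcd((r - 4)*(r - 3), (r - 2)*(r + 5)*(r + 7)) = 1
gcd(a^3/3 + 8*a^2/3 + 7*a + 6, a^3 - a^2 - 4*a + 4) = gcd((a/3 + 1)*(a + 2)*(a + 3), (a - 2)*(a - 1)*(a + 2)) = a + 2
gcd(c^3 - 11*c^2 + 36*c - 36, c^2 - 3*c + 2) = c - 2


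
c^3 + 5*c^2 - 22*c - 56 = (c - 4)*(c + 2)*(c + 7)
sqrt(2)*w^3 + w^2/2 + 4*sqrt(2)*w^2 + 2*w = w*(w + 4)*(sqrt(2)*w + 1/2)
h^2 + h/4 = h*(h + 1/4)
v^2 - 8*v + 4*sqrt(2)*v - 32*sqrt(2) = (v - 8)*(v + 4*sqrt(2))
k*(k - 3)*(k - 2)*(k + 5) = k^4 - 19*k^2 + 30*k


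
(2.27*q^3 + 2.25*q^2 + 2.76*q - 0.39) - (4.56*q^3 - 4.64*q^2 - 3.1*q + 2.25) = -2.29*q^3 + 6.89*q^2 + 5.86*q - 2.64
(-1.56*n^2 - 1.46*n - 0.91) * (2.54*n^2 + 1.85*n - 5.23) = -3.9624*n^4 - 6.5944*n^3 + 3.1464*n^2 + 5.9523*n + 4.7593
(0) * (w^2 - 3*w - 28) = 0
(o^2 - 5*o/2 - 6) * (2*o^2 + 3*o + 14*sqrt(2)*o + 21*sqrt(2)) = 2*o^4 - 2*o^3 + 14*sqrt(2)*o^3 - 14*sqrt(2)*o^2 - 39*o^2/2 - 273*sqrt(2)*o/2 - 18*o - 126*sqrt(2)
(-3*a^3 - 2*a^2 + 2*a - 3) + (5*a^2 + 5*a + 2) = -3*a^3 + 3*a^2 + 7*a - 1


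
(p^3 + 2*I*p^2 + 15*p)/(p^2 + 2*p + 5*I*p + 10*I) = p*(p - 3*I)/(p + 2)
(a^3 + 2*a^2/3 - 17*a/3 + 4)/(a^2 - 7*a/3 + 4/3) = a + 3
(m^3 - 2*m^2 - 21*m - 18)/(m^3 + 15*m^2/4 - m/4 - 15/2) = 4*(m^2 - 5*m - 6)/(4*m^2 + 3*m - 10)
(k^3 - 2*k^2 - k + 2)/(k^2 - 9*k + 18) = (k^3 - 2*k^2 - k + 2)/(k^2 - 9*k + 18)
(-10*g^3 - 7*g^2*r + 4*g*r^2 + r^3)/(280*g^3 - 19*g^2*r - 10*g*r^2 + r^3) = (-2*g^2 - g*r + r^2)/(56*g^2 - 15*g*r + r^2)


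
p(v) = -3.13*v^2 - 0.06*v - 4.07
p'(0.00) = -0.06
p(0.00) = -4.07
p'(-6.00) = 37.50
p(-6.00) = -116.39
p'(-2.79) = 17.41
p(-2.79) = -28.27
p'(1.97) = -12.39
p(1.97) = -16.34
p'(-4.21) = 26.29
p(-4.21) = -59.29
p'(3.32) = -20.84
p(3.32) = -38.77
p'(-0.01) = 0.00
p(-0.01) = -4.07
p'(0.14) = -0.94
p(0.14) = -4.14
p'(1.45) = -9.14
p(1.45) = -10.74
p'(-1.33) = 8.27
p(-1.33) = -9.53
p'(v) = -6.26*v - 0.06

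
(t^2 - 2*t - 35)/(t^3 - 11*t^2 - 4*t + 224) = (t + 5)/(t^2 - 4*t - 32)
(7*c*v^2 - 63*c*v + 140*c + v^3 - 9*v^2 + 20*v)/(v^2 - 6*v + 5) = (7*c*v - 28*c + v^2 - 4*v)/(v - 1)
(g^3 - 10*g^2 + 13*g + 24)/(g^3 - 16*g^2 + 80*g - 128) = (g^2 - 2*g - 3)/(g^2 - 8*g + 16)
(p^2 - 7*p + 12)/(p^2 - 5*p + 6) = (p - 4)/(p - 2)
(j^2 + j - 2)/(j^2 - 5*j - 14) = (j - 1)/(j - 7)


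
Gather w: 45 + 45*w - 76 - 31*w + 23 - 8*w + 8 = 6*w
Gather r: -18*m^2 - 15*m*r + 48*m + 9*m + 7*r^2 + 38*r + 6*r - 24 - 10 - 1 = -18*m^2 + 57*m + 7*r^2 + r*(44 - 15*m) - 35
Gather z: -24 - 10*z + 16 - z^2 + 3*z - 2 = -z^2 - 7*z - 10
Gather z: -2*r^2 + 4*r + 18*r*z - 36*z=-2*r^2 + 4*r + z*(18*r - 36)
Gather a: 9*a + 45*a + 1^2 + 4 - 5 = 54*a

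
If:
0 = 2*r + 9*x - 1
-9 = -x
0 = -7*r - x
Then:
No Solution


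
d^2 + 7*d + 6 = (d + 1)*(d + 6)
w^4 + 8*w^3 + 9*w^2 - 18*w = w*(w - 1)*(w + 3)*(w + 6)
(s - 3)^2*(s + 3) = s^3 - 3*s^2 - 9*s + 27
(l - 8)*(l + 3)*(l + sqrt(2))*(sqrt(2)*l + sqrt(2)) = sqrt(2)*l^4 - 4*sqrt(2)*l^3 + 2*l^3 - 29*sqrt(2)*l^2 - 8*l^2 - 58*l - 24*sqrt(2)*l - 48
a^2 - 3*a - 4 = (a - 4)*(a + 1)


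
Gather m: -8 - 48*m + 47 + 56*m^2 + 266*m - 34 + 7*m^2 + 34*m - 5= 63*m^2 + 252*m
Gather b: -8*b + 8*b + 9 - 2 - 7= 0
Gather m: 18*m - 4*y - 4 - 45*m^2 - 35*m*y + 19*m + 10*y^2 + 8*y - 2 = -45*m^2 + m*(37 - 35*y) + 10*y^2 + 4*y - 6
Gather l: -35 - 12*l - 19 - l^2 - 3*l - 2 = -l^2 - 15*l - 56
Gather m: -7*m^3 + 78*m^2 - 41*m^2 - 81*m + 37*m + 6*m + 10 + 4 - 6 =-7*m^3 + 37*m^2 - 38*m + 8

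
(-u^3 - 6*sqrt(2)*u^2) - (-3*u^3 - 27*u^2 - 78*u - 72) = 2*u^3 - 6*sqrt(2)*u^2 + 27*u^2 + 78*u + 72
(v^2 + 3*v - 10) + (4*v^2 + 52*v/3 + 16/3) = 5*v^2 + 61*v/3 - 14/3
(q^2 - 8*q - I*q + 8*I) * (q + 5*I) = q^3 - 8*q^2 + 4*I*q^2 + 5*q - 32*I*q - 40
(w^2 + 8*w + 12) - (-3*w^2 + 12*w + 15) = 4*w^2 - 4*w - 3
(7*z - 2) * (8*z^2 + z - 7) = 56*z^3 - 9*z^2 - 51*z + 14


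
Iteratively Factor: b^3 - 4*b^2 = (b)*(b^2 - 4*b) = b*(b - 4)*(b)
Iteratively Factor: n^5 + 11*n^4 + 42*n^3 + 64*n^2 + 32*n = (n + 4)*(n^4 + 7*n^3 + 14*n^2 + 8*n) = (n + 4)^2*(n^3 + 3*n^2 + 2*n) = (n + 2)*(n + 4)^2*(n^2 + n) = n*(n + 2)*(n + 4)^2*(n + 1)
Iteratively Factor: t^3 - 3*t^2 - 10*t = (t - 5)*(t^2 + 2*t) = (t - 5)*(t + 2)*(t)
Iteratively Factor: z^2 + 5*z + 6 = (z + 3)*(z + 2)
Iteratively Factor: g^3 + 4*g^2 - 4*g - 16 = (g + 2)*(g^2 + 2*g - 8) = (g + 2)*(g + 4)*(g - 2)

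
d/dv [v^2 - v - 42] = 2*v - 1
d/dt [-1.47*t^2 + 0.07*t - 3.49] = 0.07 - 2.94*t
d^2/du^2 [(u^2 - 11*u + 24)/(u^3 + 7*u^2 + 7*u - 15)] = 2*(u^6 - 33*u^5 - 108*u^4 + 938*u^3 + 3357*u^2 + 1143*u + 2766)/(u^9 + 21*u^8 + 168*u^7 + 592*u^6 + 546*u^5 - 1806*u^4 - 3392*u^3 + 2520*u^2 + 4725*u - 3375)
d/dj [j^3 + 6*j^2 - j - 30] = 3*j^2 + 12*j - 1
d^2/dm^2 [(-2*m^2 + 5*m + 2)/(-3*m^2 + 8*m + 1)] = 2*(3*m^3 - 36*m^2 + 99*m - 92)/(27*m^6 - 216*m^5 + 549*m^4 - 368*m^3 - 183*m^2 - 24*m - 1)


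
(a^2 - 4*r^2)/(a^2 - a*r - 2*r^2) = (a + 2*r)/(a + r)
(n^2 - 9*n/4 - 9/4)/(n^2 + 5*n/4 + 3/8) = 2*(n - 3)/(2*n + 1)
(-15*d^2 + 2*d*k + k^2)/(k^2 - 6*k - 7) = (15*d^2 - 2*d*k - k^2)/(-k^2 + 6*k + 7)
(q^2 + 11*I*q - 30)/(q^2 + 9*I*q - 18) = (q + 5*I)/(q + 3*I)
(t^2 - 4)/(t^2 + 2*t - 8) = (t + 2)/(t + 4)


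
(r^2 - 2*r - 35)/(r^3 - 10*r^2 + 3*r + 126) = (r + 5)/(r^2 - 3*r - 18)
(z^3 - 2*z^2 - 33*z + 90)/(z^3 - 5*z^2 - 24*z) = (-z^3 + 2*z^2 + 33*z - 90)/(z*(-z^2 + 5*z + 24))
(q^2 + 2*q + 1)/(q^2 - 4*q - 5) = (q + 1)/(q - 5)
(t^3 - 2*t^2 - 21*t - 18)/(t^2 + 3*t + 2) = (t^2 - 3*t - 18)/(t + 2)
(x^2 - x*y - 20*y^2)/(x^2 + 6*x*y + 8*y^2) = (x - 5*y)/(x + 2*y)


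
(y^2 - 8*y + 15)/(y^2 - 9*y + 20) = (y - 3)/(y - 4)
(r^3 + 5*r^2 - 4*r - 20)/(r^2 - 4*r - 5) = (-r^3 - 5*r^2 + 4*r + 20)/(-r^2 + 4*r + 5)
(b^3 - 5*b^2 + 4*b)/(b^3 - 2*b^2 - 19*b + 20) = b*(b - 4)/(b^2 - b - 20)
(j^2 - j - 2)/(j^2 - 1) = (j - 2)/(j - 1)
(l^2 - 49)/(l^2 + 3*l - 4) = (l^2 - 49)/(l^2 + 3*l - 4)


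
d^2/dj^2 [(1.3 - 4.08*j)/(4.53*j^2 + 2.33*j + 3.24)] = (-(4.08*j - 1.3)*(9.06*j + 2.33)*(18.12*j + 4.66) + (110.8944*j + 7.2348)*(4.53*j^2 + 2.33*j + 3.24))/(4.53*j^2 + 2.33*j + 3.24)^3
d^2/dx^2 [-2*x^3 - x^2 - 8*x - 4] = -12*x - 2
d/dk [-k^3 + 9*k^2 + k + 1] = -3*k^2 + 18*k + 1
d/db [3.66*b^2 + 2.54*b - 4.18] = 7.32*b + 2.54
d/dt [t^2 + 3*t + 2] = 2*t + 3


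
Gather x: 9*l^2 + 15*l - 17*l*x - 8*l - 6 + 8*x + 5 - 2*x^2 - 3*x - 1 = 9*l^2 + 7*l - 2*x^2 + x*(5 - 17*l) - 2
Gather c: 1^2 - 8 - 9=-16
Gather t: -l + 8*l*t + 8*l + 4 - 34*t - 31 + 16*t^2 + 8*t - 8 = 7*l + 16*t^2 + t*(8*l - 26) - 35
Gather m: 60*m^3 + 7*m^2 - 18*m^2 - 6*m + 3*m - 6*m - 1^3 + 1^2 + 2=60*m^3 - 11*m^2 - 9*m + 2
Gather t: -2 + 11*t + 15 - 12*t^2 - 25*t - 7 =-12*t^2 - 14*t + 6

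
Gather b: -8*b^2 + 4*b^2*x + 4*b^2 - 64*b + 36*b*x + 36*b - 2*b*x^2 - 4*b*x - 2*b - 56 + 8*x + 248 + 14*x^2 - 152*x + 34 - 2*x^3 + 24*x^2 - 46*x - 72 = b^2*(4*x - 4) + b*(-2*x^2 + 32*x - 30) - 2*x^3 + 38*x^2 - 190*x + 154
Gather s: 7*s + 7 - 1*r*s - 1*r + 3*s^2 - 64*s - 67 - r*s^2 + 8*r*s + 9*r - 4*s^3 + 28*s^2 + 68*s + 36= 8*r - 4*s^3 + s^2*(31 - r) + s*(7*r + 11) - 24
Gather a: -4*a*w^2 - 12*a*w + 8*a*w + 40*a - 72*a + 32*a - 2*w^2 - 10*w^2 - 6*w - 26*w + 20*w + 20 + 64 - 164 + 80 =a*(-4*w^2 - 4*w) - 12*w^2 - 12*w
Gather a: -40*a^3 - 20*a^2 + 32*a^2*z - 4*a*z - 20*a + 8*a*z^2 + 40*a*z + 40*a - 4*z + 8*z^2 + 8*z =-40*a^3 + a^2*(32*z - 20) + a*(8*z^2 + 36*z + 20) + 8*z^2 + 4*z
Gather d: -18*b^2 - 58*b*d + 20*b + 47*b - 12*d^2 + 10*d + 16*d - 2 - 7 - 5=-18*b^2 + 67*b - 12*d^2 + d*(26 - 58*b) - 14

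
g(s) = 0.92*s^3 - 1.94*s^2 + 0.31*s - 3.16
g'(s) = 2.76*s^2 - 3.88*s + 0.31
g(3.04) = 5.70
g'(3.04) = 14.02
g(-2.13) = -21.51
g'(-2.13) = 21.10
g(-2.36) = -26.79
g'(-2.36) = 24.84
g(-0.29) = -3.44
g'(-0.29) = 1.67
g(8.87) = 488.99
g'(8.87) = 183.04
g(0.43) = -3.31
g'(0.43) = -0.85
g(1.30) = -4.01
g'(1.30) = -0.07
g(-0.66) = -4.47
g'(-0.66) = 4.07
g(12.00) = 1310.96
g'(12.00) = 351.19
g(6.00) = 127.58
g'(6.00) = 76.39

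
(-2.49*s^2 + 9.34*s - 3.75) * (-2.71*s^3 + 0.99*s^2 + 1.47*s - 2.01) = 6.7479*s^5 - 27.7765*s^4 + 15.7488*s^3 + 15.0222*s^2 - 24.2859*s + 7.5375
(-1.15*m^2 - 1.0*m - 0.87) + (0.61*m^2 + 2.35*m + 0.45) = -0.54*m^2 + 1.35*m - 0.42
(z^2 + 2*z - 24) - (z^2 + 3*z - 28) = 4 - z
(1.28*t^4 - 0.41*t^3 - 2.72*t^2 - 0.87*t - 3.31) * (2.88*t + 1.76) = 3.6864*t^5 + 1.072*t^4 - 8.5552*t^3 - 7.2928*t^2 - 11.064*t - 5.8256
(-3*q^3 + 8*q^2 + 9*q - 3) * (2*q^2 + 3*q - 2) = -6*q^5 + 7*q^4 + 48*q^3 + 5*q^2 - 27*q + 6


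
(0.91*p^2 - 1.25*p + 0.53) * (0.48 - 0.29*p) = -0.2639*p^3 + 0.7993*p^2 - 0.7537*p + 0.2544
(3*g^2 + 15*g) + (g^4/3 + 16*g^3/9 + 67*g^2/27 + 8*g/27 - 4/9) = g^4/3 + 16*g^3/9 + 148*g^2/27 + 413*g/27 - 4/9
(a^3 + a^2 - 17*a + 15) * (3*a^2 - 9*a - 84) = 3*a^5 - 6*a^4 - 144*a^3 + 114*a^2 + 1293*a - 1260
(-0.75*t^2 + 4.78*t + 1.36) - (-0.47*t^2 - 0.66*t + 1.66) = -0.28*t^2 + 5.44*t - 0.3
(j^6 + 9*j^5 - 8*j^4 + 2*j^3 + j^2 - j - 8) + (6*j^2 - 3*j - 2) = j^6 + 9*j^5 - 8*j^4 + 2*j^3 + 7*j^2 - 4*j - 10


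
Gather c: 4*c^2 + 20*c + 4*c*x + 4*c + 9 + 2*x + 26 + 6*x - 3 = 4*c^2 + c*(4*x + 24) + 8*x + 32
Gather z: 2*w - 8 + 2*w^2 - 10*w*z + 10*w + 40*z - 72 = 2*w^2 + 12*w + z*(40 - 10*w) - 80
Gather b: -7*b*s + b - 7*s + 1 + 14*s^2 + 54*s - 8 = b*(1 - 7*s) + 14*s^2 + 47*s - 7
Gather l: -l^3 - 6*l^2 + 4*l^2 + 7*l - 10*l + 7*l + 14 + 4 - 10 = -l^3 - 2*l^2 + 4*l + 8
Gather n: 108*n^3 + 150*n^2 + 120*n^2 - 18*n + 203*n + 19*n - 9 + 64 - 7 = 108*n^3 + 270*n^2 + 204*n + 48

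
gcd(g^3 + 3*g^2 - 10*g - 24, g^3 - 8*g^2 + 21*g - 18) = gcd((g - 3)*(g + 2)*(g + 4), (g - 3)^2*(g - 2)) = g - 3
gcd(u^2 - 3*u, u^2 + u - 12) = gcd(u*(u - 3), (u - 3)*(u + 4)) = u - 3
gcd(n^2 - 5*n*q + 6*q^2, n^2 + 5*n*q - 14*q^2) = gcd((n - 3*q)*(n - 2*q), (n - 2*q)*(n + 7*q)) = -n + 2*q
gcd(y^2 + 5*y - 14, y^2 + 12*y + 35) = y + 7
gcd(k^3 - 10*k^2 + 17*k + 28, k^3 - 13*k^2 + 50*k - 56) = k^2 - 11*k + 28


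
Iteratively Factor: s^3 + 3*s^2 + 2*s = (s + 1)*(s^2 + 2*s) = (s + 1)*(s + 2)*(s)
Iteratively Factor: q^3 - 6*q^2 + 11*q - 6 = (q - 2)*(q^2 - 4*q + 3) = (q - 3)*(q - 2)*(q - 1)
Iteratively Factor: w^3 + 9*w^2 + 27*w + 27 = (w + 3)*(w^2 + 6*w + 9) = (w + 3)^2*(w + 3)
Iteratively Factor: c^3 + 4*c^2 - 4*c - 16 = (c - 2)*(c^2 + 6*c + 8) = (c - 2)*(c + 2)*(c + 4)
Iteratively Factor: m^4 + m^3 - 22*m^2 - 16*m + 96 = (m + 4)*(m^3 - 3*m^2 - 10*m + 24) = (m - 4)*(m + 4)*(m^2 + m - 6) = (m - 4)*(m - 2)*(m + 4)*(m + 3)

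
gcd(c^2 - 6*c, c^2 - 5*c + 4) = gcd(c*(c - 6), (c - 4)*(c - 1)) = 1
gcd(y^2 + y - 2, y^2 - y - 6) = y + 2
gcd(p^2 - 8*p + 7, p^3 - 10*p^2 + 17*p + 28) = p - 7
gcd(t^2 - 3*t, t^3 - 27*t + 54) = t - 3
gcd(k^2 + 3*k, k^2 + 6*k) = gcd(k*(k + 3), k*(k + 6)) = k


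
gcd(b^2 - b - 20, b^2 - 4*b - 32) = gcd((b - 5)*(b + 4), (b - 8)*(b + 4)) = b + 4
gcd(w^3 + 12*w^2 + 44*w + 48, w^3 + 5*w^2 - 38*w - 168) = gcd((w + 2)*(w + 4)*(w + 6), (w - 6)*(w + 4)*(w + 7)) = w + 4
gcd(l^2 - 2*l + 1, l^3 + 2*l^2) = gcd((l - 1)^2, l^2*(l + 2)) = 1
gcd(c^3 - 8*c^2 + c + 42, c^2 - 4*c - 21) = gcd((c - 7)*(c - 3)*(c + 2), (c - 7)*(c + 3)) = c - 7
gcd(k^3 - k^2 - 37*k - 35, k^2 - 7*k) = k - 7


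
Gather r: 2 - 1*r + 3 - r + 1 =6 - 2*r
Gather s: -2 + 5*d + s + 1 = 5*d + s - 1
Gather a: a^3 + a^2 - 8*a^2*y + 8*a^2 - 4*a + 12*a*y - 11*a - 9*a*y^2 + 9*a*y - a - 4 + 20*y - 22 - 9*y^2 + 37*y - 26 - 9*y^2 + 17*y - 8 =a^3 + a^2*(9 - 8*y) + a*(-9*y^2 + 21*y - 16) - 18*y^2 + 74*y - 60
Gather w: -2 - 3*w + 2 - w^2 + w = -w^2 - 2*w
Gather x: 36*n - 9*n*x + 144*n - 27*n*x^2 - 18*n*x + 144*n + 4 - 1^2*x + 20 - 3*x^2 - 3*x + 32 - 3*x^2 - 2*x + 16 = 324*n + x^2*(-27*n - 6) + x*(-27*n - 6) + 72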